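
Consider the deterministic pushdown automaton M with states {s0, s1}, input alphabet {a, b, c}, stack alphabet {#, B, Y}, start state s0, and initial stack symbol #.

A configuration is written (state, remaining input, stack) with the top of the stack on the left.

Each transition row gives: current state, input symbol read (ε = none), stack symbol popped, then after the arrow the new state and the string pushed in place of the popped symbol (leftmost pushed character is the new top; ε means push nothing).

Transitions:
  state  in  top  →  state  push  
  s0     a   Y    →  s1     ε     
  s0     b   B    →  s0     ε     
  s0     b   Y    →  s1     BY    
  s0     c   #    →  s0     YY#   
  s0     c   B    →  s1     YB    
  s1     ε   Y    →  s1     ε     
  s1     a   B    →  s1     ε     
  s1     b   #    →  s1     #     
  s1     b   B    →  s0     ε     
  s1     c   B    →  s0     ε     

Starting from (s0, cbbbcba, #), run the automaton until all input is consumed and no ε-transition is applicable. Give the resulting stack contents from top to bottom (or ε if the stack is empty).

#

(s0, cbbbcba, #)
  read c, top #: go to s0, push YY# → (s0, bbbcba, YY#)
  read b, top Y: go to s1, push BY → (s1, bbcba, BYY#)
  read b, top B: go to s0, push ε → (s0, bcba, YY#)
  read b, top Y: go to s1, push BY → (s1, cba, BYY#)
  read c, top B: go to s0, push ε → (s0, ba, YY#)
  read b, top Y: go to s1, push BY → (s1, a, BYY#)
  read a, top B: go to s1, push ε → (s1, ε, YY#)
  ε-move, top Y: go to s1, push ε → (s1, ε, Y#)
  ε-move, top Y: go to s1, push ε → (s1, ε, #)
All input consumed in state s1 with stack #.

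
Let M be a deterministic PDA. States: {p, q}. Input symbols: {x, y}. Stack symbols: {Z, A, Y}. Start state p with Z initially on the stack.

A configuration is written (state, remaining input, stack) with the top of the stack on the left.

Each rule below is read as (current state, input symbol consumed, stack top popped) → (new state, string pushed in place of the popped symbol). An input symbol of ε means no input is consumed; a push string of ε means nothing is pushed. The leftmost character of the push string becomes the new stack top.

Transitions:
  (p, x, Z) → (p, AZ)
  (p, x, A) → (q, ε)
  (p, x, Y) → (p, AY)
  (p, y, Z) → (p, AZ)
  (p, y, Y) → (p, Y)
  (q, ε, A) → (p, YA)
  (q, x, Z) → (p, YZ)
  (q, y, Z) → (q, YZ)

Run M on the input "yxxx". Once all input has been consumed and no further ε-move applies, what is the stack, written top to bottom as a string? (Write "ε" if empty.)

AYZ

(p, yxxx, Z) ⊢ (p, xxx, AZ) ⊢ (q, xx, Z) ⊢ (p, x, YZ) ⊢ (p, ε, AYZ)
All input consumed in state p with stack AYZ.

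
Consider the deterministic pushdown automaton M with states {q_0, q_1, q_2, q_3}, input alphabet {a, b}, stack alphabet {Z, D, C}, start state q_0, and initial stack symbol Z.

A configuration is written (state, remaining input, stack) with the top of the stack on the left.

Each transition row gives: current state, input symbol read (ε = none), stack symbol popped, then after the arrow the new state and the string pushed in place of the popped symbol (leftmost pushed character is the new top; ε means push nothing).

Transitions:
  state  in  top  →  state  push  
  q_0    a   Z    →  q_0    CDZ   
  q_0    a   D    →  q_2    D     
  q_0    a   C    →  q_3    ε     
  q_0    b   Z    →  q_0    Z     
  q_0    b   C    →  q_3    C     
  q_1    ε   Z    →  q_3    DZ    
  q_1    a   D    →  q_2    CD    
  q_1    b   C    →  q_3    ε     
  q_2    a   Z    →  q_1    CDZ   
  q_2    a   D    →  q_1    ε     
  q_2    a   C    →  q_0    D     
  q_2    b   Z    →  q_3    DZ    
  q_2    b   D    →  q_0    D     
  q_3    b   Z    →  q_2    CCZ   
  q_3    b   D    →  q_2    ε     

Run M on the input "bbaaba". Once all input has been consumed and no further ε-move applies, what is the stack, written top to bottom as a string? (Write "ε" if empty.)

(q_0, bbaaba, Z)
  read b, top Z: go to q_0, push Z → (q_0, baaba, Z)
  read b, top Z: go to q_0, push Z → (q_0, aaba, Z)
  read a, top Z: go to q_0, push CDZ → (q_0, aba, CDZ)
  read a, top C: go to q_3, push ε → (q_3, ba, DZ)
  read b, top D: go to q_2, push ε → (q_2, a, Z)
  read a, top Z: go to q_1, push CDZ → (q_1, ε, CDZ)
All input consumed in state q_1 with stack CDZ.

CDZ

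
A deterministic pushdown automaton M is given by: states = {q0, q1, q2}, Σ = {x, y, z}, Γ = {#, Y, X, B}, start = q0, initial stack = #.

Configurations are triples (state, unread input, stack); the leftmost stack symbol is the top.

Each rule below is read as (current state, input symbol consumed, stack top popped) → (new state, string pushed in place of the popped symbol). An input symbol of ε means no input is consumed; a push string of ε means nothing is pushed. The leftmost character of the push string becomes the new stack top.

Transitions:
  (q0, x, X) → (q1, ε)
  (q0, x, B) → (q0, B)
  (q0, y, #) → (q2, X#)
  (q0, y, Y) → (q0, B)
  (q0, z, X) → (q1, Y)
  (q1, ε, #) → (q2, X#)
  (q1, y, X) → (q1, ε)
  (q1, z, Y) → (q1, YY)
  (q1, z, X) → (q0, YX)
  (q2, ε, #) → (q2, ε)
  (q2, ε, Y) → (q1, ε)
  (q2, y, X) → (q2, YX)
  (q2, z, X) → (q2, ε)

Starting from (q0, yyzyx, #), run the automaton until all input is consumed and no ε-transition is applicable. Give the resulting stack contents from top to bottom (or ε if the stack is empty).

BX#

(q0, yyzyx, #)
  read y, top #: go to q2, push X# → (q2, yzyx, X#)
  read y, top X: go to q2, push YX → (q2, zyx, YX#)
  ε-move, top Y: go to q1, push ε → (q1, zyx, X#)
  read z, top X: go to q0, push YX → (q0, yx, YX#)
  read y, top Y: go to q0, push B → (q0, x, BX#)
  read x, top B: go to q0, push B → (q0, ε, BX#)
All input consumed in state q0 with stack BX#.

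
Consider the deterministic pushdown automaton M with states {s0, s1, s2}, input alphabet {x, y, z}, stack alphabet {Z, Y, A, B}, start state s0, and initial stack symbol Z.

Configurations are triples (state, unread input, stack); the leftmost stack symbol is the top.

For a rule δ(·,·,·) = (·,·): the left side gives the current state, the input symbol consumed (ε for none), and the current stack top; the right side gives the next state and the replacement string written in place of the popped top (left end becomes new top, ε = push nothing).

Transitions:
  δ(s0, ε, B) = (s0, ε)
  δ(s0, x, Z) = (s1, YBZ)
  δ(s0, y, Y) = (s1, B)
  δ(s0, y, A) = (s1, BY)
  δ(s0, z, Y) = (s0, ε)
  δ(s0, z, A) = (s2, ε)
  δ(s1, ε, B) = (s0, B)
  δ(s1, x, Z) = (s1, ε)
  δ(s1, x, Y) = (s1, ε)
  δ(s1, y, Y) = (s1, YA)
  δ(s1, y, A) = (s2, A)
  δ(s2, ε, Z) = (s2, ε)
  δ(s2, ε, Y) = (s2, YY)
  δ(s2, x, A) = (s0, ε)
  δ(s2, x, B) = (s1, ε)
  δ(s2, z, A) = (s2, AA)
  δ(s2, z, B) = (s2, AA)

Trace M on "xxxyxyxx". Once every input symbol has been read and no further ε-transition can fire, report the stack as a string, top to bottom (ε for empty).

(s0, xxxyxyxx, Z)
  read x, top Z: go to s1, push YBZ → (s1, xxyxyxx, YBZ)
  read x, top Y: go to s1, push ε → (s1, xyxyxx, BZ)
  ε-move, top B: go to s0, push B → (s0, xyxyxx, BZ)
  ε-move, top B: go to s0, push ε → (s0, xyxyxx, Z)
  read x, top Z: go to s1, push YBZ → (s1, yxyxx, YBZ)
  read y, top Y: go to s1, push YA → (s1, xyxx, YABZ)
  read x, top Y: go to s1, push ε → (s1, yxx, ABZ)
  read y, top A: go to s2, push A → (s2, xx, ABZ)
  read x, top A: go to s0, push ε → (s0, x, BZ)
  ε-move, top B: go to s0, push ε → (s0, x, Z)
  read x, top Z: go to s1, push YBZ → (s1, ε, YBZ)
All input consumed in state s1 with stack YBZ.

YBZ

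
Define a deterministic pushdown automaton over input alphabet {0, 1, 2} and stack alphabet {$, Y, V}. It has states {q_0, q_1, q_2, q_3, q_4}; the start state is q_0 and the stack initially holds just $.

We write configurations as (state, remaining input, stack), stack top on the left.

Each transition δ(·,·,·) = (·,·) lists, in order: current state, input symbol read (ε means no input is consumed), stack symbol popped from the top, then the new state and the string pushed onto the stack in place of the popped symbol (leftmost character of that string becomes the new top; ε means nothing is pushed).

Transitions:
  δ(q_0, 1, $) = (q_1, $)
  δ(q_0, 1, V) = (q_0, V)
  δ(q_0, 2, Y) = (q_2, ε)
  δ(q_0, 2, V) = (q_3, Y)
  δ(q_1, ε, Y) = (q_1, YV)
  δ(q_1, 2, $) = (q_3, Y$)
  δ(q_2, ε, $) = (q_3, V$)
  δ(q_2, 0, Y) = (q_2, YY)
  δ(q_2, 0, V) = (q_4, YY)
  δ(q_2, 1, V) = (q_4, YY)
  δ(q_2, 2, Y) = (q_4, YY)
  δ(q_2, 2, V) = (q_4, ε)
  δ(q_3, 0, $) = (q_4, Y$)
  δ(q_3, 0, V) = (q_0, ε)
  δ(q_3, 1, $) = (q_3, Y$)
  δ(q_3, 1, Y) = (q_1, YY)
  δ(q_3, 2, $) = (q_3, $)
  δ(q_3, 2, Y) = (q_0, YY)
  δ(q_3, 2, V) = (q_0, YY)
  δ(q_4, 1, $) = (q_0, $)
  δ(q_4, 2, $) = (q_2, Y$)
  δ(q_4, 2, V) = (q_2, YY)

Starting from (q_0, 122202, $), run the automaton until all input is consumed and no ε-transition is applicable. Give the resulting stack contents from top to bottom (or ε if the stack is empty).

YYY$

(q_0, 122202, $)
  read 1, top $: go to q_1, push $ → (q_1, 22202, $)
  read 2, top $: go to q_3, push Y$ → (q_3, 2202, Y$)
  read 2, top Y: go to q_0, push YY → (q_0, 202, YY$)
  read 2, top Y: go to q_2, push ε → (q_2, 02, Y$)
  read 0, top Y: go to q_2, push YY → (q_2, 2, YY$)
  read 2, top Y: go to q_4, push YY → (q_4, ε, YYY$)
All input consumed in state q_4 with stack YYY$.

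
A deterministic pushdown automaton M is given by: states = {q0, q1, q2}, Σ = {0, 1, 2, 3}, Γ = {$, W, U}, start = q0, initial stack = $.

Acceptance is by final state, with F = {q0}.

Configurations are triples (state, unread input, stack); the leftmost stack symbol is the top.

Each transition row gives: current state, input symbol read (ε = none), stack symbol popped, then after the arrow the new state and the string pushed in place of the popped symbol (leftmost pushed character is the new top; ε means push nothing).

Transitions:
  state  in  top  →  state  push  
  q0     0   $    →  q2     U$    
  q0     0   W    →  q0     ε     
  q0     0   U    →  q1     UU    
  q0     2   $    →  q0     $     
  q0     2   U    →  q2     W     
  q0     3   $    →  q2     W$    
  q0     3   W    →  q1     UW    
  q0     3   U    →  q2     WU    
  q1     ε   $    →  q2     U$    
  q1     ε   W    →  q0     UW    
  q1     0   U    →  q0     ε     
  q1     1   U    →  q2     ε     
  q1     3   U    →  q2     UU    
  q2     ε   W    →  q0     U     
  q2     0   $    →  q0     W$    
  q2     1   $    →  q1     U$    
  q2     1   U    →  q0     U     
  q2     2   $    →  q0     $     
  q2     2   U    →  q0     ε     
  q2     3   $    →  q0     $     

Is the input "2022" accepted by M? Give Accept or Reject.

Accept

(q0, 2022, $) ⊢ (q0, 022, $) ⊢ (q2, 22, U$) ⊢ (q0, 2, $) ⊢ (q0, ε, $)
All input consumed; state q0 ∈ F.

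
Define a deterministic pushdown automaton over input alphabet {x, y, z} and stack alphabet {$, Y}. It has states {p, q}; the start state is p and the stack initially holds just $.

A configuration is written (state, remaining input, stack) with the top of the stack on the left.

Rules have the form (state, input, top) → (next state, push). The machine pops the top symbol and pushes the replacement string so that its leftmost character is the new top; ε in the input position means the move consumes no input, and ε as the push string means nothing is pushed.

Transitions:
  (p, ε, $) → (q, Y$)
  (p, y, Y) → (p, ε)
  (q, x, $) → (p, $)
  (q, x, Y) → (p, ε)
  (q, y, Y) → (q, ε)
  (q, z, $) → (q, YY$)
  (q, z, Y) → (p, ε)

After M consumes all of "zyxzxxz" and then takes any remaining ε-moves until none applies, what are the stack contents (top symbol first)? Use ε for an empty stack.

(p, zyxzxxz, $)
  ε-move, top $: go to q, push Y$ → (q, zyxzxxz, Y$)
  read z, top Y: go to p, push ε → (p, yxzxxz, $)
  ε-move, top $: go to q, push Y$ → (q, yxzxxz, Y$)
  read y, top Y: go to q, push ε → (q, xzxxz, $)
  read x, top $: go to p, push $ → (p, zxxz, $)
  ε-move, top $: go to q, push Y$ → (q, zxxz, Y$)
  read z, top Y: go to p, push ε → (p, xxz, $)
  ε-move, top $: go to q, push Y$ → (q, xxz, Y$)
  read x, top Y: go to p, push ε → (p, xz, $)
  ε-move, top $: go to q, push Y$ → (q, xz, Y$)
  read x, top Y: go to p, push ε → (p, z, $)
  ε-move, top $: go to q, push Y$ → (q, z, Y$)
  read z, top Y: go to p, push ε → (p, ε, $)
  ε-move, top $: go to q, push Y$ → (q, ε, Y$)
All input consumed in state q with stack Y$.

Y$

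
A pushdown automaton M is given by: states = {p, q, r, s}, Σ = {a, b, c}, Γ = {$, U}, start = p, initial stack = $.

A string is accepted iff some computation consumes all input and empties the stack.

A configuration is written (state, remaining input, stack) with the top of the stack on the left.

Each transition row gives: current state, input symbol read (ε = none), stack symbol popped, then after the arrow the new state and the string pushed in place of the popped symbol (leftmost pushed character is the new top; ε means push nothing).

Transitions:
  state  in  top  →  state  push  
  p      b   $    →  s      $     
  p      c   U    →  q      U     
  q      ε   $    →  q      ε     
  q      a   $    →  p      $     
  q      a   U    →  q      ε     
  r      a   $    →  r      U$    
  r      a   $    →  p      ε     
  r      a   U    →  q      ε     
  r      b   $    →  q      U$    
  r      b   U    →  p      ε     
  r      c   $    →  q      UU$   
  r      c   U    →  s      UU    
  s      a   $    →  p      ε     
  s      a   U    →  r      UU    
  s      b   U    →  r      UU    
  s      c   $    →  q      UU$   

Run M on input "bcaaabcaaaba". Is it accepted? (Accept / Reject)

One accepting computation: (p, bcaaabcaaaba, $) ⊢ (s, caaabcaaaba, $) ⊢ (q, aaabcaaaba, UU$) ⊢ (q, aabcaaaba, U$) ⊢ (q, abcaaaba, $) ⊢ (p, bcaaaba, $) ⊢ (s, caaaba, $) ⊢ (q, aaaba, UU$) ⊢ (q, aaba, U$) ⊢ (q, aba, $) ⊢ (p, ba, $) ⊢ (s, a, $) ⊢ (p, ε, ε)
All input consumed and the stack is empty.

Accept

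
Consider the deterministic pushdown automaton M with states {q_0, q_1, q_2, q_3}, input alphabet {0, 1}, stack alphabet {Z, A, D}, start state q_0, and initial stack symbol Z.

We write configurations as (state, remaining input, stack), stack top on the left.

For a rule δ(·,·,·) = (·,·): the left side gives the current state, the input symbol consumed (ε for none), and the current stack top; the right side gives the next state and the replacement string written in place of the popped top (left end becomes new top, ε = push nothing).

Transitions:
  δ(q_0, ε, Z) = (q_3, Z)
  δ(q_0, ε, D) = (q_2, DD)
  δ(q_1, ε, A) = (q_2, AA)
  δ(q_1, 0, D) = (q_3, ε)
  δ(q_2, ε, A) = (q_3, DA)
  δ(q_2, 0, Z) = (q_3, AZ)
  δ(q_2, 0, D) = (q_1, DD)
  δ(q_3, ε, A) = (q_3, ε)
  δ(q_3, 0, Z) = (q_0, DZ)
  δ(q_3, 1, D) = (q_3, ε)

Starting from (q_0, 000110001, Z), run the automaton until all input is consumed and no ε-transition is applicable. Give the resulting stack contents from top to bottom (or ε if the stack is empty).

(q_0, 000110001, Z)
  ε-move, top Z: go to q_3, push Z → (q_3, 000110001, Z)
  read 0, top Z: go to q_0, push DZ → (q_0, 00110001, DZ)
  ε-move, top D: go to q_2, push DD → (q_2, 00110001, DDZ)
  read 0, top D: go to q_1, push DD → (q_1, 0110001, DDDZ)
  read 0, top D: go to q_3, push ε → (q_3, 110001, DDZ)
  read 1, top D: go to q_3, push ε → (q_3, 10001, DZ)
  read 1, top D: go to q_3, push ε → (q_3, 0001, Z)
  read 0, top Z: go to q_0, push DZ → (q_0, 001, DZ)
  ε-move, top D: go to q_2, push DD → (q_2, 001, DDZ)
  read 0, top D: go to q_1, push DD → (q_1, 01, DDDZ)
  read 0, top D: go to q_3, push ε → (q_3, 1, DDZ)
  read 1, top D: go to q_3, push ε → (q_3, ε, DZ)
All input consumed in state q_3 with stack DZ.

DZ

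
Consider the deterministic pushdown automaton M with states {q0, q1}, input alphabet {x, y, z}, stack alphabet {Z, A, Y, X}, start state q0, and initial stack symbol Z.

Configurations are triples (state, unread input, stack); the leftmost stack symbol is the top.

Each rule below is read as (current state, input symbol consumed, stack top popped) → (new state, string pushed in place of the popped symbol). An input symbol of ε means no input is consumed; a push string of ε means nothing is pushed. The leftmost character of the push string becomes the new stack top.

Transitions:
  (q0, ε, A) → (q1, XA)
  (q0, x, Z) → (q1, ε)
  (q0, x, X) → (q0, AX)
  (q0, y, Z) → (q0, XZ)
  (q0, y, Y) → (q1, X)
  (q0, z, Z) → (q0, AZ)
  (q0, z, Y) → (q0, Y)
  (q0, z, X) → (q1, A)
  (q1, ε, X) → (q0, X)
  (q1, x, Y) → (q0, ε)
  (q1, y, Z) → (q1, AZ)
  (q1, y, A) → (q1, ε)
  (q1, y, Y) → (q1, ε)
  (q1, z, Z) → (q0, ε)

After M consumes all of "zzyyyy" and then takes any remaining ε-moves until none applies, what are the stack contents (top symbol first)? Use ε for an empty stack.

Z

(q0, zzyyyy, Z) ⊢ (q0, zyyyy, AZ) ⊢ (q1, zyyyy, XAZ) ⊢ (q0, zyyyy, XAZ) ⊢ (q1, yyyy, AAZ) ⊢ (q1, yyy, AZ) ⊢ (q1, yy, Z) ⊢ (q1, y, AZ) ⊢ (q1, ε, Z)
All input consumed in state q1 with stack Z.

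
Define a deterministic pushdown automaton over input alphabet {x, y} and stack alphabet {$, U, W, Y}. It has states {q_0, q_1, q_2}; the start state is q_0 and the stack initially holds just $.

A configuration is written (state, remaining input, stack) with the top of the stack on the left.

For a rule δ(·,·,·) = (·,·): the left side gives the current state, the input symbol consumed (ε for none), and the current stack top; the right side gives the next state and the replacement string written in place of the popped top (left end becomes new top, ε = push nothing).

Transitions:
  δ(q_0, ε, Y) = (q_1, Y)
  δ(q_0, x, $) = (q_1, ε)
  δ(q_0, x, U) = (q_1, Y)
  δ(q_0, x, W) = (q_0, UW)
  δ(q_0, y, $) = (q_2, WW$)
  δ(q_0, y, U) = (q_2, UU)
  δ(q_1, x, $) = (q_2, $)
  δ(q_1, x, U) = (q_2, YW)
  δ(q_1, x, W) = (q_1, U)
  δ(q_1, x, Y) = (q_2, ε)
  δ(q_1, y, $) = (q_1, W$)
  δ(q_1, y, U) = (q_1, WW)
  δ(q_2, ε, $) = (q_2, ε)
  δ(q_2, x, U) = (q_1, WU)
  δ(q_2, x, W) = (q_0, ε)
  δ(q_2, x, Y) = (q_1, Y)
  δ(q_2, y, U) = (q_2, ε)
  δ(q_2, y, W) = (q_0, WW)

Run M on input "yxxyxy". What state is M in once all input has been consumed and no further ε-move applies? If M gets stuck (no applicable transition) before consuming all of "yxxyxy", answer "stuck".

(q_0, yxxyxy, $)
  read y, top $: go to q_2, push WW$ → (q_2, xxyxy, WW$)
  read x, top W: go to q_0, push ε → (q_0, xyxy, W$)
  read x, top W: go to q_0, push UW → (q_0, yxy, UW$)
  read y, top U: go to q_2, push UU → (q_2, xy, UUW$)
  read x, top U: go to q_1, push WU → (q_1, y, WUUW$)
No transition for (q_1, y, top W); M blocks with input y remaining.

stuck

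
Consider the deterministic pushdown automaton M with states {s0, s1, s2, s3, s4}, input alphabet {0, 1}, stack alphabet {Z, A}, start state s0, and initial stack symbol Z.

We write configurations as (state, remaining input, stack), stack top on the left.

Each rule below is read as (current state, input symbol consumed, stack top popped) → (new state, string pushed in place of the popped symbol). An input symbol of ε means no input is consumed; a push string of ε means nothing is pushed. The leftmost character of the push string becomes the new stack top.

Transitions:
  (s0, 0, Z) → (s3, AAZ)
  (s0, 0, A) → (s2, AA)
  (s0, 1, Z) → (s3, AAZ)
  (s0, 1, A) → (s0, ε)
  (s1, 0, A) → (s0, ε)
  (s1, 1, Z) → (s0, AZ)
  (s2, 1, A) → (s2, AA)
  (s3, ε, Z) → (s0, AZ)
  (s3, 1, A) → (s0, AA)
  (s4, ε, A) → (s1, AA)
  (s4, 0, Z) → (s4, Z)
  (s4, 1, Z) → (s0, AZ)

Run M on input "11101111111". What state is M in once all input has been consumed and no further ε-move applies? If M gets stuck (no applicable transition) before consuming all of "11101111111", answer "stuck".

s2

(s0, 11101111111, Z)
  read 1, top Z: go to s3, push AAZ → (s3, 1101111111, AAZ)
  read 1, top A: go to s0, push AA → (s0, 101111111, AAAZ)
  read 1, top A: go to s0, push ε → (s0, 01111111, AAZ)
  read 0, top A: go to s2, push AA → (s2, 1111111, AAAZ)
  read 1, top A: go to s2, push AA → (s2, 111111, AAAAZ)
  read 1, top A: go to s2, push AA → (s2, 11111, AAAAAZ)
  read 1, top A: go to s2, push AA → (s2, 1111, AAAAAAZ)
  read 1, top A: go to s2, push AA → (s2, 111, AAAAAAAZ)
  read 1, top A: go to s2, push AA → (s2, 11, AAAAAAAAZ)
  read 1, top A: go to s2, push AA → (s2, 1, AAAAAAAAAZ)
  read 1, top A: go to s2, push AA → (s2, ε, AAAAAAAAAAZ)
All input consumed; M is in state s2.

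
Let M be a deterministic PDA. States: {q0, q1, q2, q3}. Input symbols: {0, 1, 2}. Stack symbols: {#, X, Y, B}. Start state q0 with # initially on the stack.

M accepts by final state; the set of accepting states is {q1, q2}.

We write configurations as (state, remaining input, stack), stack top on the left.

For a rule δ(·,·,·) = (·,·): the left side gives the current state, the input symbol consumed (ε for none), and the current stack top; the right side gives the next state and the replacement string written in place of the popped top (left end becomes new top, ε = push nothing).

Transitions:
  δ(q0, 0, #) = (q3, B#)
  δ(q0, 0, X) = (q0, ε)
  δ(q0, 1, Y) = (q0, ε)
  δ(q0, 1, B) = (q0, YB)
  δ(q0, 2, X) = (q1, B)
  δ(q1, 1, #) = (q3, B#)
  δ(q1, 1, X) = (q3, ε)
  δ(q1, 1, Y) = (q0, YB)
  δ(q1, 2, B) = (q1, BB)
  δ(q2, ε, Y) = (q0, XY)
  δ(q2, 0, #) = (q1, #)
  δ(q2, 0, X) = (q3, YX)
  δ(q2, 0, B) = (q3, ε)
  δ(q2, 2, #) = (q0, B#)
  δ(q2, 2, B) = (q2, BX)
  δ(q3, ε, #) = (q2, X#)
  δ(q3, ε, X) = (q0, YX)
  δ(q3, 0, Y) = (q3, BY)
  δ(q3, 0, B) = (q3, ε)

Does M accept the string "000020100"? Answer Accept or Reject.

Reject

(q0, 000020100, #)
  read 0, top #: go to q3, push B# → (q3, 00020100, B#)
  read 0, top B: go to q3, push ε → (q3, 0020100, #)
  ε-move, top #: go to q2, push X# → (q2, 0020100, X#)
  read 0, top X: go to q3, push YX → (q3, 020100, YX#)
  read 0, top Y: go to q3, push BY → (q3, 20100, BYX#)
No transition applies at (q3, 20100, BYX#); input not fully consumed.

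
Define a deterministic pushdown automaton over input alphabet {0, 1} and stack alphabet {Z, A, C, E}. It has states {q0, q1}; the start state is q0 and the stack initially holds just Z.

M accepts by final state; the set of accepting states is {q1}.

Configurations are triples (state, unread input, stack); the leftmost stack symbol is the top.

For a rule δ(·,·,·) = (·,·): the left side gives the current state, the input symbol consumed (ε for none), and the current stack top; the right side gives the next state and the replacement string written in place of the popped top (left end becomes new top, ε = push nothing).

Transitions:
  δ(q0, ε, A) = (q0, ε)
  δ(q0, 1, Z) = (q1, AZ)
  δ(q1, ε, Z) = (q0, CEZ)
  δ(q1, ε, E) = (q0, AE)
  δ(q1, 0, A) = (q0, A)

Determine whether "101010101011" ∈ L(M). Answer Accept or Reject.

Reject

(q0, 101010101011, Z)
  read 1, top Z: go to q1, push AZ → (q1, 01010101011, AZ)
  read 0, top A: go to q0, push A → (q0, 1010101011, AZ)
  ε-move, top A: go to q0, push ε → (q0, 1010101011, Z)
  read 1, top Z: go to q1, push AZ → (q1, 010101011, AZ)
  read 0, top A: go to q0, push A → (q0, 10101011, AZ)
  ε-move, top A: go to q0, push ε → (q0, 10101011, Z)
  read 1, top Z: go to q1, push AZ → (q1, 0101011, AZ)
  read 0, top A: go to q0, push A → (q0, 101011, AZ)
  ε-move, top A: go to q0, push ε → (q0, 101011, Z)
  read 1, top Z: go to q1, push AZ → (q1, 01011, AZ)
  read 0, top A: go to q0, push A → (q0, 1011, AZ)
  ε-move, top A: go to q0, push ε → (q0, 1011, Z)
  read 1, top Z: go to q1, push AZ → (q1, 011, AZ)
  read 0, top A: go to q0, push A → (q0, 11, AZ)
  ε-move, top A: go to q0, push ε → (q0, 11, Z)
  read 1, top Z: go to q1, push AZ → (q1, 1, AZ)
No transition applies at (q1, 1, AZ); input not fully consumed.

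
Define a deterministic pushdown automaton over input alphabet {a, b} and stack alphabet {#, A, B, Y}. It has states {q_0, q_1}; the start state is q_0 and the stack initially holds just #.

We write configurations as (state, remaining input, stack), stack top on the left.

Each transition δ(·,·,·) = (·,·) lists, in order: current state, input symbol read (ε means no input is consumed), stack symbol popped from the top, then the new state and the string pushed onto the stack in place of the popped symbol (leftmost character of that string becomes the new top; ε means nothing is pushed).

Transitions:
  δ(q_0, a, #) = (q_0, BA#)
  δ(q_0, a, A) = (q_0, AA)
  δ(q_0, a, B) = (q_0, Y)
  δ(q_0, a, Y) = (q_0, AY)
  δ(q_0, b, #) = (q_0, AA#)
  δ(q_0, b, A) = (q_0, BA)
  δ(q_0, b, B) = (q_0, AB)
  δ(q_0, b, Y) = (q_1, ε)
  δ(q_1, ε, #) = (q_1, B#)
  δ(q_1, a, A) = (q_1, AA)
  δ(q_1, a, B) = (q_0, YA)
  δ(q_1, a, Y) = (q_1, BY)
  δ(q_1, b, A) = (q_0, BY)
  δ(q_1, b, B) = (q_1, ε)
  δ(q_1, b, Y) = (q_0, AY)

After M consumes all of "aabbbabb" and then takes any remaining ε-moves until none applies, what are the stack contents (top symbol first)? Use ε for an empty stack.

ABAABY#

(q_0, aabbbabb, #)
  read a, top #: go to q_0, push BA# → (q_0, abbbabb, BA#)
  read a, top B: go to q_0, push Y → (q_0, bbbabb, YA#)
  read b, top Y: go to q_1, push ε → (q_1, bbabb, A#)
  read b, top A: go to q_0, push BY → (q_0, babb, BY#)
  read b, top B: go to q_0, push AB → (q_0, abb, ABY#)
  read a, top A: go to q_0, push AA → (q_0, bb, AABY#)
  read b, top A: go to q_0, push BA → (q_0, b, BAABY#)
  read b, top B: go to q_0, push AB → (q_0, ε, ABAABY#)
All input consumed in state q_0 with stack ABAABY#.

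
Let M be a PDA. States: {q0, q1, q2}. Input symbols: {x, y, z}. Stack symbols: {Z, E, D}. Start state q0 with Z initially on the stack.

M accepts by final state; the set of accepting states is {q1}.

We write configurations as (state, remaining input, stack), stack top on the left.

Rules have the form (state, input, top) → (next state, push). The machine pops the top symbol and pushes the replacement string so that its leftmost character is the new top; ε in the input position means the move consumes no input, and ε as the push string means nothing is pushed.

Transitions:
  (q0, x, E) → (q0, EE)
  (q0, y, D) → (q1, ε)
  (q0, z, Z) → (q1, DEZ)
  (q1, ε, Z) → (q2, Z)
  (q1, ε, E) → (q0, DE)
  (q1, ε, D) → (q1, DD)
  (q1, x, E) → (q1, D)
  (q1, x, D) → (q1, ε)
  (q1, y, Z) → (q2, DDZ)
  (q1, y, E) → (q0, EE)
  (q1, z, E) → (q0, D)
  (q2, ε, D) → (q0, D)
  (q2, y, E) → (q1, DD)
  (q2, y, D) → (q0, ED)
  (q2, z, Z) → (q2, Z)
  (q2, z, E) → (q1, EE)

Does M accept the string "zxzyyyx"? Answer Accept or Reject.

One accepting computation: (q0, zxzyyyx, Z) ⊢ (q1, xzyyyx, DEZ) ⊢ (q1, zyyyx, EZ) ⊢ (q0, yyyx, DZ) ⊢ (q1, yyx, Z) ⊢ (q2, yx, DDZ) ⊢ (q0, yx, DDZ) ⊢ (q1, x, DZ) ⊢ (q1, ε, Z)
All input consumed and state q1 ∈ F.

Accept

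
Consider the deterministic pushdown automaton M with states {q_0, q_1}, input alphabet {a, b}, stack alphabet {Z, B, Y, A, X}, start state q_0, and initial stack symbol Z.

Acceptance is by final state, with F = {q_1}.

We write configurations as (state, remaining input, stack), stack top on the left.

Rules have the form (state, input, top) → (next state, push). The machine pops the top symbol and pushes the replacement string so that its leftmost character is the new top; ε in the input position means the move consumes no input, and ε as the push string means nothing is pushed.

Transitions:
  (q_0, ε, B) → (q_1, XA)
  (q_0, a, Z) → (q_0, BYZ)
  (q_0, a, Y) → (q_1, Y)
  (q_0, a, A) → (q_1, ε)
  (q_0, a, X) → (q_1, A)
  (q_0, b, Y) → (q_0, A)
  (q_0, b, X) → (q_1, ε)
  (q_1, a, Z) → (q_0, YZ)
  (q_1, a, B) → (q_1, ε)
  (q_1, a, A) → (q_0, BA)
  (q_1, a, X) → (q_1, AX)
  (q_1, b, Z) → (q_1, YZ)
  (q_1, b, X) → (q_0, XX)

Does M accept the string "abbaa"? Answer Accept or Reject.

(q_0, abbaa, Z)
  read a, top Z: go to q_0, push BYZ → (q_0, bbaa, BYZ)
  ε-move, top B: go to q_1, push XA → (q_1, bbaa, XAYZ)
  read b, top X: go to q_0, push XX → (q_0, baa, XXAYZ)
  read b, top X: go to q_1, push ε → (q_1, aa, XAYZ)
  read a, top X: go to q_1, push AX → (q_1, a, AXAYZ)
  read a, top A: go to q_0, push BA → (q_0, ε, BAXAYZ)
  ε-move, top B: go to q_1, push XA → (q_1, ε, XAAXAYZ)
All input consumed; state q_1 ∈ F.

Accept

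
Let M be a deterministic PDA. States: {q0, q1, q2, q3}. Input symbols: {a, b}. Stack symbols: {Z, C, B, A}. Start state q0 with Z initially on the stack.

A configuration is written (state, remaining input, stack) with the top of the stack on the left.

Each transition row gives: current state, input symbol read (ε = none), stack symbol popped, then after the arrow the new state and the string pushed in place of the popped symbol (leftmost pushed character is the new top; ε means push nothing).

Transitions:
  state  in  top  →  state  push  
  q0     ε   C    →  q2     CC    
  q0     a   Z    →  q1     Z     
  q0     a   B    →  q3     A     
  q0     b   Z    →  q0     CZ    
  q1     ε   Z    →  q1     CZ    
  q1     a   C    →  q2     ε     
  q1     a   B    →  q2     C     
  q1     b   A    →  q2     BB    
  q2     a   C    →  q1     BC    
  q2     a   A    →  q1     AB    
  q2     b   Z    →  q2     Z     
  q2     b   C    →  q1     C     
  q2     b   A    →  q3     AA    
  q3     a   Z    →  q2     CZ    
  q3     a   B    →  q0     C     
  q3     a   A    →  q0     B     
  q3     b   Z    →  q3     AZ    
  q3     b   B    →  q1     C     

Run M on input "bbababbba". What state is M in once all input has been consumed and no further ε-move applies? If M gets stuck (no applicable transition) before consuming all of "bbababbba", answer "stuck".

(q0, bbababbba, Z) ⊢ (q0, bababbba, CZ) ⊢ (q2, bababbba, CCZ) ⊢ (q1, ababbba, CCZ) ⊢ (q2, babbba, CZ) ⊢ (q1, abbba, CZ) ⊢ (q2, bbba, Z) ⊢ (q2, bba, Z) ⊢ (q2, ba, Z) ⊢ (q2, a, Z)
No transition for (q2, a, top Z); M blocks with input a remaining.

stuck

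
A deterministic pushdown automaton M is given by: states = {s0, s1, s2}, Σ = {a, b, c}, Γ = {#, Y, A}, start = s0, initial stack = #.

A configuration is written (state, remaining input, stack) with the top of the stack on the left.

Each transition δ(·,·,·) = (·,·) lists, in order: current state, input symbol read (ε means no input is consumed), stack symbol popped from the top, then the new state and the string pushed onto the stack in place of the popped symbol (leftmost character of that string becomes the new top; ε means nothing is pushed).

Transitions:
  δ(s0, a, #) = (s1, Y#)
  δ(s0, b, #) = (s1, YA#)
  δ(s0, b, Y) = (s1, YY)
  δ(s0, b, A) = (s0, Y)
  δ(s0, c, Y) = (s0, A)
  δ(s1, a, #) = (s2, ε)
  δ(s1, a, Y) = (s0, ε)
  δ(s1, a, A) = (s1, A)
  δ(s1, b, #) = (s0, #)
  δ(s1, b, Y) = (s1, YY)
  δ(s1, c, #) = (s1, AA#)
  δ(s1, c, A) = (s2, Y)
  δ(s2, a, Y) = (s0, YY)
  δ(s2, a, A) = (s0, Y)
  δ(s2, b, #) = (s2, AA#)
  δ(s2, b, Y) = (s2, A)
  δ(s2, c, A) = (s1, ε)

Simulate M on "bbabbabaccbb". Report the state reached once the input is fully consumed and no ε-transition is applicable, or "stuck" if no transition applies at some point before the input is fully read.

stuck

(s0, bbabbabaccbb, #) ⊢ (s1, babbabaccbb, YA#) ⊢ (s1, abbabaccbb, YYA#) ⊢ (s0, bbabaccbb, YA#) ⊢ (s1, babaccbb, YYA#) ⊢ (s1, abaccbb, YYYA#) ⊢ (s0, baccbb, YYA#) ⊢ (s1, accbb, YYYA#) ⊢ (s0, ccbb, YYA#) ⊢ (s0, cbb, AYA#)
No transition for (s0, c, top A); M blocks with input cbb remaining.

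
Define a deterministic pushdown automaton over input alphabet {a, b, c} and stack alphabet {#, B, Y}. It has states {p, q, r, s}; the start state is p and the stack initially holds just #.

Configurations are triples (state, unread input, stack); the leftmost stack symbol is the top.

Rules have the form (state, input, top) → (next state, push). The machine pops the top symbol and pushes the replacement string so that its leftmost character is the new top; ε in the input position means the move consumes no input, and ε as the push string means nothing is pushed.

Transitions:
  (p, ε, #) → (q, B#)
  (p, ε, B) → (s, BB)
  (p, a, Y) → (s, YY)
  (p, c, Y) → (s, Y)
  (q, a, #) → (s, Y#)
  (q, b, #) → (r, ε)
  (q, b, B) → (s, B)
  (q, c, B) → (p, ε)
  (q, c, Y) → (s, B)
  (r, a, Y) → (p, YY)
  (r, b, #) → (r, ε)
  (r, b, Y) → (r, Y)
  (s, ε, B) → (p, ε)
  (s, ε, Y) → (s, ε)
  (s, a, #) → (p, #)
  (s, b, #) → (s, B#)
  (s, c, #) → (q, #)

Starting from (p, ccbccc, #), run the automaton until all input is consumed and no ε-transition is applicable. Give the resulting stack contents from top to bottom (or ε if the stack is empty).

B#

(p, ccbccc, #)
  ε-move, top #: go to q, push B# → (q, ccbccc, B#)
  read c, top B: go to p, push ε → (p, cbccc, #)
  ε-move, top #: go to q, push B# → (q, cbccc, B#)
  read c, top B: go to p, push ε → (p, bccc, #)
  ε-move, top #: go to q, push B# → (q, bccc, B#)
  read b, top B: go to s, push B → (s, ccc, B#)
  ε-move, top B: go to p, push ε → (p, ccc, #)
  ε-move, top #: go to q, push B# → (q, ccc, B#)
  read c, top B: go to p, push ε → (p, cc, #)
  ε-move, top #: go to q, push B# → (q, cc, B#)
  read c, top B: go to p, push ε → (p, c, #)
  ε-move, top #: go to q, push B# → (q, c, B#)
  read c, top B: go to p, push ε → (p, ε, #)
  ε-move, top #: go to q, push B# → (q, ε, B#)
All input consumed in state q with stack B#.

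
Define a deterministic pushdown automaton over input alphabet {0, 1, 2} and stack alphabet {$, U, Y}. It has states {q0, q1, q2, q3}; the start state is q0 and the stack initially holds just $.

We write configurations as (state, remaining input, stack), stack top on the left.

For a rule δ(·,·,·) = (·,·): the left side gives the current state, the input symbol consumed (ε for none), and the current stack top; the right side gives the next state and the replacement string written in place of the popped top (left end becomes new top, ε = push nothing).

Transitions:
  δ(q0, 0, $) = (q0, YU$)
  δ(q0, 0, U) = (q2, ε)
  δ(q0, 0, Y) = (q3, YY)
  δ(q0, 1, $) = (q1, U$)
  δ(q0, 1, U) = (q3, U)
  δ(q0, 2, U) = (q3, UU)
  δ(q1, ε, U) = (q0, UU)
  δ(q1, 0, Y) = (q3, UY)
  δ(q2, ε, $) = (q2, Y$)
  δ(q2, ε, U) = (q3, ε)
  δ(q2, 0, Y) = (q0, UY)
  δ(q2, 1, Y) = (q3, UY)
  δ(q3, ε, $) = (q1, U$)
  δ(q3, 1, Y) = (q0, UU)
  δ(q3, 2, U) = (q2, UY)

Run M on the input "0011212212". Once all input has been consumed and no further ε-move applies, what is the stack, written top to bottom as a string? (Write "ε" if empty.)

(q0, 0011212212, $)
  read 0, top $: go to q0, push YU$ → (q0, 011212212, YU$)
  read 0, top Y: go to q3, push YY → (q3, 11212212, YYU$)
  read 1, top Y: go to q0, push UU → (q0, 1212212, UUYU$)
  read 1, top U: go to q3, push U → (q3, 212212, UUYU$)
  read 2, top U: go to q2, push UY → (q2, 12212, UYUYU$)
  ε-move, top U: go to q3, push ε → (q3, 12212, YUYU$)
  read 1, top Y: go to q0, push UU → (q0, 2212, UUUYU$)
  read 2, top U: go to q3, push UU → (q3, 212, UUUUYU$)
  read 2, top U: go to q2, push UY → (q2, 12, UYUUUYU$)
  ε-move, top U: go to q3, push ε → (q3, 12, YUUUYU$)
  read 1, top Y: go to q0, push UU → (q0, 2, UUUUUYU$)
  read 2, top U: go to q3, push UU → (q3, ε, UUUUUUYU$)
All input consumed in state q3 with stack UUUUUUYU$.

UUUUUUYU$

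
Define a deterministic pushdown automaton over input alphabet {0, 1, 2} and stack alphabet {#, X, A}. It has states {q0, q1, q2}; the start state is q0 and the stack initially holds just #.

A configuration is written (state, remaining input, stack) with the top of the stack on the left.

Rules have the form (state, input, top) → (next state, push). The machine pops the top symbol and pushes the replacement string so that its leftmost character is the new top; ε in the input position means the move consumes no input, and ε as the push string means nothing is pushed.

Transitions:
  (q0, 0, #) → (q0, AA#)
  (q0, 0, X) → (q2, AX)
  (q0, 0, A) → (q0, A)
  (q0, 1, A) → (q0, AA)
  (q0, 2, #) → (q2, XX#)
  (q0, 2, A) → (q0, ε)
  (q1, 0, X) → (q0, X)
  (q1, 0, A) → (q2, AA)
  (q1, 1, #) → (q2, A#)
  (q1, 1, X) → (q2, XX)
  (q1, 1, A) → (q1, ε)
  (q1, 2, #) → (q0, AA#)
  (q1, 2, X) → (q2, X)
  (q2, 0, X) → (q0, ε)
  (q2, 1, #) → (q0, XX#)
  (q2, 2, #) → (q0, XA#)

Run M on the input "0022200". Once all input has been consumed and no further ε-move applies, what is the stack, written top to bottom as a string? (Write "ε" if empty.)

(q0, 0022200, #) ⊢ (q0, 022200, AA#) ⊢ (q0, 22200, AA#) ⊢ (q0, 2200, A#) ⊢ (q0, 200, #) ⊢ (q2, 00, XX#) ⊢ (q0, 0, X#) ⊢ (q2, ε, AX#)
All input consumed in state q2 with stack AX#.

AX#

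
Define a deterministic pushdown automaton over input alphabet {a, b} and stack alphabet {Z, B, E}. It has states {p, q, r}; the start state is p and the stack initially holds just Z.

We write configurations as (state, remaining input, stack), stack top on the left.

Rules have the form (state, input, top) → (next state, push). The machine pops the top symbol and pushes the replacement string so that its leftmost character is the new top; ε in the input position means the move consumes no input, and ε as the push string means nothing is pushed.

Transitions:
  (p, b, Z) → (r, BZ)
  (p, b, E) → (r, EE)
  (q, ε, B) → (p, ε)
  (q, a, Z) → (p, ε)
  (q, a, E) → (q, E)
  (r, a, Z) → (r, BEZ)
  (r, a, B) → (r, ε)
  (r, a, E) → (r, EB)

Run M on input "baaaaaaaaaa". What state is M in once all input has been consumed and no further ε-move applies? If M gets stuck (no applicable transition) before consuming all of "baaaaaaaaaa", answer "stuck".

(p, baaaaaaaaaa, Z)
  read b, top Z: go to r, push BZ → (r, aaaaaaaaaa, BZ)
  read a, top B: go to r, push ε → (r, aaaaaaaaa, Z)
  read a, top Z: go to r, push BEZ → (r, aaaaaaaa, BEZ)
  read a, top B: go to r, push ε → (r, aaaaaaa, EZ)
  read a, top E: go to r, push EB → (r, aaaaaa, EBZ)
  read a, top E: go to r, push EB → (r, aaaaa, EBBZ)
  read a, top E: go to r, push EB → (r, aaaa, EBBBZ)
  read a, top E: go to r, push EB → (r, aaa, EBBBBZ)
  read a, top E: go to r, push EB → (r, aa, EBBBBBZ)
  read a, top E: go to r, push EB → (r, a, EBBBBBBZ)
  read a, top E: go to r, push EB → (r, ε, EBBBBBBBZ)
All input consumed; M is in state r.

r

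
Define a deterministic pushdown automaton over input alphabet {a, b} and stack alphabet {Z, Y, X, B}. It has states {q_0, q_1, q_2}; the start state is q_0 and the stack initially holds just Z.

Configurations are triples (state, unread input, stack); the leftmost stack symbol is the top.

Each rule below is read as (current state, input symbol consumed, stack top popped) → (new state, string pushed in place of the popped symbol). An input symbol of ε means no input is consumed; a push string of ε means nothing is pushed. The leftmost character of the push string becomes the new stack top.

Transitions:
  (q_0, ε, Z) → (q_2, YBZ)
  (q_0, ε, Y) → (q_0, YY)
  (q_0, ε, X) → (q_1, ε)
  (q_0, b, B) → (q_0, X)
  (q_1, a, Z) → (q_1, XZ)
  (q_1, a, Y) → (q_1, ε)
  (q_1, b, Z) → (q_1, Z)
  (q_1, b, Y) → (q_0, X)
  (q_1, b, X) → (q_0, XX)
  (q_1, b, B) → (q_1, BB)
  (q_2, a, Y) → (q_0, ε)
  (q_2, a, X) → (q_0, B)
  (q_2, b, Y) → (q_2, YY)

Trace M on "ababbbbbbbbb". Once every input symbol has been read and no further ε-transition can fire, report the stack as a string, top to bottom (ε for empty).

XZ

(q_0, ababbbbbbbbb, Z)
  ε-move, top Z: go to q_2, push YBZ → (q_2, ababbbbbbbbb, YBZ)
  read a, top Y: go to q_0, push ε → (q_0, babbbbbbbbb, BZ)
  read b, top B: go to q_0, push X → (q_0, abbbbbbbbb, XZ)
  ε-move, top X: go to q_1, push ε → (q_1, abbbbbbbbb, Z)
  read a, top Z: go to q_1, push XZ → (q_1, bbbbbbbbb, XZ)
  read b, top X: go to q_0, push XX → (q_0, bbbbbbbb, XXZ)
  ε-move, top X: go to q_1, push ε → (q_1, bbbbbbbb, XZ)
  read b, top X: go to q_0, push XX → (q_0, bbbbbbb, XXZ)
  ε-move, top X: go to q_1, push ε → (q_1, bbbbbbb, XZ)
  read b, top X: go to q_0, push XX → (q_0, bbbbbb, XXZ)
  ε-move, top X: go to q_1, push ε → (q_1, bbbbbb, XZ)
  read b, top X: go to q_0, push XX → (q_0, bbbbb, XXZ)
  ε-move, top X: go to q_1, push ε → (q_1, bbbbb, XZ)
  read b, top X: go to q_0, push XX → (q_0, bbbb, XXZ)
  ε-move, top X: go to q_1, push ε → (q_1, bbbb, XZ)
  read b, top X: go to q_0, push XX → (q_0, bbb, XXZ)
  ε-move, top X: go to q_1, push ε → (q_1, bbb, XZ)
  read b, top X: go to q_0, push XX → (q_0, bb, XXZ)
  ε-move, top X: go to q_1, push ε → (q_1, bb, XZ)
  read b, top X: go to q_0, push XX → (q_0, b, XXZ)
  ε-move, top X: go to q_1, push ε → (q_1, b, XZ)
  read b, top X: go to q_0, push XX → (q_0, ε, XXZ)
  ε-move, top X: go to q_1, push ε → (q_1, ε, XZ)
All input consumed in state q_1 with stack XZ.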